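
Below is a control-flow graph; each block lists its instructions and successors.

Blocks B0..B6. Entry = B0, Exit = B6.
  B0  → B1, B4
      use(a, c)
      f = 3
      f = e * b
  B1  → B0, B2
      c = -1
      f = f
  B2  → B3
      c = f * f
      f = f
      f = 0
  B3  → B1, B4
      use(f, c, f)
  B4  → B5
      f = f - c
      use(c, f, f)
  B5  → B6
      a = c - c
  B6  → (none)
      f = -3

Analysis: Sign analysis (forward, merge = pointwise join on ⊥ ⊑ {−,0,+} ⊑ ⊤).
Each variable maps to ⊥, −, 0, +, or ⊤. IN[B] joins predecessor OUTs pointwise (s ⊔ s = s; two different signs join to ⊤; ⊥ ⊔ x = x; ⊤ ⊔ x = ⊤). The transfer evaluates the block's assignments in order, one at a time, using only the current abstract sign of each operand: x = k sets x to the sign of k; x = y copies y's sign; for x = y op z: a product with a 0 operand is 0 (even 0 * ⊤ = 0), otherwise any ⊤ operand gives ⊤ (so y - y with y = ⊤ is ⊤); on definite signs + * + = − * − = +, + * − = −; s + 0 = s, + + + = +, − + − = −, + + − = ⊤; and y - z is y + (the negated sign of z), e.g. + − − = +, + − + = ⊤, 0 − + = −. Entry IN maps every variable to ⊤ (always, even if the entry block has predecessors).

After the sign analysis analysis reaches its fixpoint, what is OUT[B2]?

Answer: {a: ⊤, b: ⊤, c: ⊤, d: ⊤, e: ⊤, f: 0}

Trace:
Fixpoint table:
  B0: | IN=(all ⊤) | OUT=(all ⊤)
  B1: | IN=(all ⊤) | OUT={c:-; rest ⊤}
  B2: | IN={c:-; rest ⊤} | OUT={f:0; rest ⊤}
  B3: | IN={f:0; rest ⊤} | OUT={f:0; rest ⊤}
  B4: | IN=(all ⊤) | OUT=(all ⊤)
  B5: | IN=(all ⊤) | OUT=(all ⊤)
  B6: | IN=(all ⊤) | OUT={f:-; rest ⊤}

Merge at B2: IN[B2] = OUT[B1] = {a: ⊤, b: ⊤, c: -, d: ⊤, e: ⊤, f: ⊤}
Applying B2's transfer function to that IN value gives OUT[B2] (row B2 above).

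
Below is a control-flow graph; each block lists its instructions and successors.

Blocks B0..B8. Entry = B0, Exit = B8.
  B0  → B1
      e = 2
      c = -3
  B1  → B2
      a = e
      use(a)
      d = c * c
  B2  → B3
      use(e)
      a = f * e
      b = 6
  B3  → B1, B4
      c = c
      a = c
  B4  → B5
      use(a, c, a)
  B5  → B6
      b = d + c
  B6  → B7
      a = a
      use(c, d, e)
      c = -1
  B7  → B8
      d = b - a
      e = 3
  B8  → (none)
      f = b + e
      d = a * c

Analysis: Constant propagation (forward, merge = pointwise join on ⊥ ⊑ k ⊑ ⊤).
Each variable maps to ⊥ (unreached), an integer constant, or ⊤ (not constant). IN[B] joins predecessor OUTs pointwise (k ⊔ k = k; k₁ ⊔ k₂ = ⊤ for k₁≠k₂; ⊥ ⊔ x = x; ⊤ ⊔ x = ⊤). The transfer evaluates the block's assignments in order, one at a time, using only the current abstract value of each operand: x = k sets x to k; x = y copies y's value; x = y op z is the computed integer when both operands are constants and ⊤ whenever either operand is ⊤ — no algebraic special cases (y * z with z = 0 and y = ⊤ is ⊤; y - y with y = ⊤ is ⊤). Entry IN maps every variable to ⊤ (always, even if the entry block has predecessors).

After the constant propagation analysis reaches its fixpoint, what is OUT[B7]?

Answer: {a: -3, b: 6, c: -1, d: 9, e: 3, f: ⊤}

Derivation:
Per-block solution:
  B0:  IN=(all ⊤)  OUT={c:-3, e:2; rest ⊤}
  B1:  IN={c:-3, e:2; rest ⊤}  OUT={a:2, c:-3, d:9, e:2; rest ⊤}
  B2:  IN={a:2, c:-3, d:9, e:2; rest ⊤}  OUT={b:6, c:-3, d:9, e:2; rest ⊤}
  B3:  IN={b:6, c:-3, d:9, e:2; rest ⊤}  OUT={a:-3, b:6, c:-3, d:9, e:2; rest ⊤}
  B4:  IN={a:-3, b:6, c:-3, d:9, e:2; rest ⊤}  OUT={a:-3, b:6, c:-3, d:9, e:2; rest ⊤}
  B5:  IN={a:-3, b:6, c:-3, d:9, e:2; rest ⊤}  OUT={a:-3, b:6, c:-3, d:9, e:2; rest ⊤}
  B6:  IN={a:-3, b:6, c:-3, d:9, e:2; rest ⊤}  OUT={a:-3, b:6, c:-1, d:9, e:2; rest ⊤}
  B7:  IN={a:-3, b:6, c:-1, d:9, e:2; rest ⊤}  OUT={a:-3, b:6, c:-1, d:9, e:3; rest ⊤}
  B8:  IN={a:-3, b:6, c:-1, d:9, e:3; rest ⊤}  OUT={a:-3, b:6, c:-1, d:3, e:3, f:9; rest ⊤}

Merge at B7: IN[B7] = OUT[B6] = {a: -3, b: 6, c: -1, d: 9, e: 2, f: ⊤}
Applying B7's transfer function to that IN value gives OUT[B7] (row B7 above).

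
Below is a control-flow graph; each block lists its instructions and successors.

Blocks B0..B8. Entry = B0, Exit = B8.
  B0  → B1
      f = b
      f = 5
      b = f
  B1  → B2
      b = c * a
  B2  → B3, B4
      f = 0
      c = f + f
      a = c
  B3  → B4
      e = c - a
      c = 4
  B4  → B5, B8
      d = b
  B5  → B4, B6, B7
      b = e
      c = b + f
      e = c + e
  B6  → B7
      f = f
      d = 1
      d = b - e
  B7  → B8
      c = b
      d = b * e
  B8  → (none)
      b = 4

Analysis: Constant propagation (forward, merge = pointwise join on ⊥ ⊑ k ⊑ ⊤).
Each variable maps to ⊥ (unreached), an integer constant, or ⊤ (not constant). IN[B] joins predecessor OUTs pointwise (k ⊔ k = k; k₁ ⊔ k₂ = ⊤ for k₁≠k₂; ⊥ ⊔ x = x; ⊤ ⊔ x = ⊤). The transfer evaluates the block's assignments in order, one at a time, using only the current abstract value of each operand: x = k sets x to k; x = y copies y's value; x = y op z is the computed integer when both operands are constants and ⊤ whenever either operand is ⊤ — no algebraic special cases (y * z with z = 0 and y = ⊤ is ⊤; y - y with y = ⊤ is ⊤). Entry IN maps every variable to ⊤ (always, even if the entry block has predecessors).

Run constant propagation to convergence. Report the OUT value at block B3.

Per-block solution:
  B0:  IN=(all ⊤)  OUT={b:5, f:5; rest ⊤}
  B1:  IN={b:5, f:5; rest ⊤}  OUT={f:5; rest ⊤}
  B2:  IN={f:5; rest ⊤}  OUT={a:0, c:0, f:0; rest ⊤}
  B3:  IN={a:0, c:0, f:0; rest ⊤}  OUT={a:0, c:4, e:0, f:0; rest ⊤}
  B4:  IN={a:0, f:0; rest ⊤}  OUT={a:0, f:0; rest ⊤}
  B5:  IN={a:0, f:0; rest ⊤}  OUT={a:0, f:0; rest ⊤}
  B6:  IN={a:0, f:0; rest ⊤}  OUT={a:0, f:0; rest ⊤}
  B7:  IN={a:0, f:0; rest ⊤}  OUT={a:0, f:0; rest ⊤}
  B8:  IN={a:0, f:0; rest ⊤}  OUT={a:0, b:4, f:0; rest ⊤}

Merge at B3: IN[B3] = OUT[B2] = {a: 0, b: ⊤, c: 0, d: ⊤, e: ⊤, f: 0}
Applying B3's transfer function to that IN value gives OUT[B3] (row B3 above).

Answer: {a: 0, b: ⊤, c: 4, d: ⊤, e: 0, f: 0}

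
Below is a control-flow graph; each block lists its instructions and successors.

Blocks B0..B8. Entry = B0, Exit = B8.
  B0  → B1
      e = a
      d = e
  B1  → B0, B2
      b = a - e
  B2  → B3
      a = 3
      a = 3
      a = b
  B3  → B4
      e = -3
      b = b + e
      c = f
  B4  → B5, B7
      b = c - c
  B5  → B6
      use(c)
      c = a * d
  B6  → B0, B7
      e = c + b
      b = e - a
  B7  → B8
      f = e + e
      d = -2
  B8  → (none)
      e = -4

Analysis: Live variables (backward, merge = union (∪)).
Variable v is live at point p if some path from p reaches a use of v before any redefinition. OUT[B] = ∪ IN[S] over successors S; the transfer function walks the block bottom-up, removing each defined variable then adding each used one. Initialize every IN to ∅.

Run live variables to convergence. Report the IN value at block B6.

Fixpoint table:
  B0: | IN={a, f} | OUT={a, d, e, f}
  B1: | IN={a, d, e, f} | OUT={a, b, d, f}
  B2: | IN={b, d, f} | OUT={a, b, d, f}
  B3: | IN={a, b, d, f} | OUT={a, c, d, e, f}
  B4: | IN={a, c, d, e, f} | OUT={a, b, c, d, e, f}
  B5: | IN={a, b, c, d, f} | OUT={a, b, c, f}
  B6: | IN={a, b, c, f} | OUT={a, e, f}
  B7: | IN={e} | OUT={}
  B8: | IN={} | OUT={}

Merge at B6: OUT[B6] = IN[B0] ⊔ IN[B7] = {a, e, f}
Applying B6's transfer function to that OUT value gives IN[B6] (row B6 above).

Answer: {a, b, c, f}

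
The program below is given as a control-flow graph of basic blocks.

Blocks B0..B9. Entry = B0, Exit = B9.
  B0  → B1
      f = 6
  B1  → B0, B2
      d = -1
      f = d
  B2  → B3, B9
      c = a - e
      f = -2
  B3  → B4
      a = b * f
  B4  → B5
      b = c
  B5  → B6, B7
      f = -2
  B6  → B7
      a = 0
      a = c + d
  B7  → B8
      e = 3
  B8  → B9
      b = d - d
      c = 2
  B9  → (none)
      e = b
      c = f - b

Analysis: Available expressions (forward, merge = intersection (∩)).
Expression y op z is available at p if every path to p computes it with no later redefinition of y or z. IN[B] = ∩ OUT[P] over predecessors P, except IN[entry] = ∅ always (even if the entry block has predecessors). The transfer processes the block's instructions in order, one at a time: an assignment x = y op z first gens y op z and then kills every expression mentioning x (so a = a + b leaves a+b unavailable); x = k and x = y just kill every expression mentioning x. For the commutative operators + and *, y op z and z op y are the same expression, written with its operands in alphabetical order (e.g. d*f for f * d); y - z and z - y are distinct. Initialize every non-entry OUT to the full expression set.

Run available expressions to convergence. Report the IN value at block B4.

Per-block solution:
  B0: | IN={} | OUT={}
  B1: | IN={} | OUT={}
  B2: | IN={} | OUT={a-e}
  B3: | IN={a-e} | OUT={b*f}
  B4: | IN={b*f} | OUT={}
  B5: | IN={} | OUT={}
  B6: | IN={} | OUT={c+d}
  B7: | IN={} | OUT={}
  B8: | IN={} | OUT={d-d}
  B9: | IN={} | OUT={f-b}

Merge at B4: IN[B4] = OUT[B3] = {b*f}

Answer: {b*f}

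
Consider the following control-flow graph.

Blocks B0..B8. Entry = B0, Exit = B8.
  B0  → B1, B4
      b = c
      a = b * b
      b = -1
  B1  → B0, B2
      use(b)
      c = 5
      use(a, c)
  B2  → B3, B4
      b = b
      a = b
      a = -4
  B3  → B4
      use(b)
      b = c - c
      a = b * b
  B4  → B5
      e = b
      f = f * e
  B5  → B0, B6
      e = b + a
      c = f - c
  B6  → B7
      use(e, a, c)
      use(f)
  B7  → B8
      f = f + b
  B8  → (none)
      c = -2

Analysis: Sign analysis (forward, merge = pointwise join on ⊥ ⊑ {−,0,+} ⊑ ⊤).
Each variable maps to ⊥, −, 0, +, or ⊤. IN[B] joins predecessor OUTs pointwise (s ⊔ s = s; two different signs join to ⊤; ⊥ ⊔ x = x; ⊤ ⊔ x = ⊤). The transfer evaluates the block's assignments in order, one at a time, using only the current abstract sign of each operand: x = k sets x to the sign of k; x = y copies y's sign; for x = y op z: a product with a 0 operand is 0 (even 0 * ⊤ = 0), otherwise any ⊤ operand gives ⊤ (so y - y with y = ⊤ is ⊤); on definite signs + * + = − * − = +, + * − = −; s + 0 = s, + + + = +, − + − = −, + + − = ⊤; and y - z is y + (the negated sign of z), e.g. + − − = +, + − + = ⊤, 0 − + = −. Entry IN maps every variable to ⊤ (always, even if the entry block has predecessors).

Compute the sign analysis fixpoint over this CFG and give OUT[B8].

Answer: {a: ⊤, b: ⊤, c: -, d: ⊤, e: ⊤, f: ⊤}

Derivation:
Fixpoint table:
  B0: | IN=(all ⊤) | OUT={b:-; rest ⊤}
  B1: | IN={b:-; rest ⊤} | OUT={b:-, c:+; rest ⊤}
  B2: | IN={b:-, c:+; rest ⊤} | OUT={a:-, b:-, c:+; rest ⊤}
  B3: | IN={a:-, b:-, c:+; rest ⊤} | OUT={c:+; rest ⊤}
  B4: | IN=(all ⊤) | OUT=(all ⊤)
  B5: | IN=(all ⊤) | OUT=(all ⊤)
  B6: | IN=(all ⊤) | OUT=(all ⊤)
  B7: | IN=(all ⊤) | OUT=(all ⊤)
  B8: | IN=(all ⊤) | OUT={c:-; rest ⊤}

Merge at B8: IN[B8] = OUT[B7] = {a: ⊤, b: ⊤, c: ⊤, d: ⊤, e: ⊤, f: ⊤}
Applying B8's transfer function to that IN value gives OUT[B8] (row B8 above).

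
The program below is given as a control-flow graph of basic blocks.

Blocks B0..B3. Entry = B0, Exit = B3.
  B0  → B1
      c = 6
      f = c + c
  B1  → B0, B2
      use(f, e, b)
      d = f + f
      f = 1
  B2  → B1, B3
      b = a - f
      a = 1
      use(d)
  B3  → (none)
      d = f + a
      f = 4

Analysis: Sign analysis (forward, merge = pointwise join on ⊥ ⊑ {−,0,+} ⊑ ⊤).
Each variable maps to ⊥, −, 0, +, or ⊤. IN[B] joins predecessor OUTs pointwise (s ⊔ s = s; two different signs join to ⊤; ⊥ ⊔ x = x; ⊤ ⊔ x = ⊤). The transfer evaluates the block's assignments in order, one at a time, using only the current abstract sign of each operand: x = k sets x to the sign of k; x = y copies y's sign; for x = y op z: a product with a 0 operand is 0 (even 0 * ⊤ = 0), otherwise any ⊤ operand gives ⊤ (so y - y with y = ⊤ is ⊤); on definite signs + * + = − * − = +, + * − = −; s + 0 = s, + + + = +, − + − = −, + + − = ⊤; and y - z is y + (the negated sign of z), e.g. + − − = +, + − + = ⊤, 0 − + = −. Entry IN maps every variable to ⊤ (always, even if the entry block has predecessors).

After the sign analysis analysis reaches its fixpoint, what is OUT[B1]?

Answer: {a: ⊤, b: ⊤, c: +, d: +, e: ⊤, f: +}

Working:
Converged values:
  B0:  IN=(all ⊤)  OUT={c:+, f:+; rest ⊤}
  B1:  IN={c:+, f:+; rest ⊤}  OUT={c:+, d:+, f:+; rest ⊤}
  B2:  IN={c:+, d:+, f:+; rest ⊤}  OUT={a:+, c:+, d:+, f:+; rest ⊤}
  B3:  IN={a:+, c:+, d:+, f:+; rest ⊤}  OUT={a:+, c:+, d:+, f:+; rest ⊤}

Merge at B1: IN[B1] = OUT[B0] ⊔ OUT[B2] = {a: ⊤, b: ⊤, c: +, d: ⊤, e: ⊤, f: +}
Applying B1's transfer function to that IN value gives OUT[B1] (row B1 above).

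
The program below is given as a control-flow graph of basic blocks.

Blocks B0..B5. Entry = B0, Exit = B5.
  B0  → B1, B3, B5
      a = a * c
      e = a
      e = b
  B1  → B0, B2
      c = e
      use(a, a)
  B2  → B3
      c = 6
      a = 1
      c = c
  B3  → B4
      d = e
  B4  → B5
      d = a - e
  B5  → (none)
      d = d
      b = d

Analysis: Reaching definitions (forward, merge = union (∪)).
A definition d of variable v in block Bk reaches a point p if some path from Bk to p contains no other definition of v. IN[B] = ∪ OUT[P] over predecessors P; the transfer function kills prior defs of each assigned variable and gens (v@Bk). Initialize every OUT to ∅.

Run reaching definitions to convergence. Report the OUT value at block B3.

Converged values:
  B0:  IN={a@B0, c@B1, e@B0}  OUT={a@B0, c@B1, e@B0}
  B1:  IN={a@B0, c@B1, e@B0}  OUT={a@B0, c@B1, e@B0}
  B2:  IN={a@B0, c@B1, e@B0}  OUT={a@B2, c@B2, e@B0}
  B3:  IN={a@B0, a@B2, c@B1, c@B2, e@B0}  OUT={a@B0, a@B2, c@B1, c@B2, d@B3, e@B0}
  B4:  IN={a@B0, a@B2, c@B1, c@B2, d@B3, e@B0}  OUT={a@B0, a@B2, c@B1, c@B2, d@B4, e@B0}
  B5:  IN={a@B0, a@B2, c@B1, c@B2, d@B4, e@B0}  OUT={a@B0, a@B2, b@B5, c@B1, c@B2, d@B5, e@B0}

Merge at B3: IN[B3] = OUT[B0] ⊔ OUT[B2] = {a@B0, a@B2, c@B1, c@B2, e@B0}
Applying B3's transfer function to that IN value gives OUT[B3] (row B3 above).

Answer: {a@B0, a@B2, c@B1, c@B2, d@B3, e@B0}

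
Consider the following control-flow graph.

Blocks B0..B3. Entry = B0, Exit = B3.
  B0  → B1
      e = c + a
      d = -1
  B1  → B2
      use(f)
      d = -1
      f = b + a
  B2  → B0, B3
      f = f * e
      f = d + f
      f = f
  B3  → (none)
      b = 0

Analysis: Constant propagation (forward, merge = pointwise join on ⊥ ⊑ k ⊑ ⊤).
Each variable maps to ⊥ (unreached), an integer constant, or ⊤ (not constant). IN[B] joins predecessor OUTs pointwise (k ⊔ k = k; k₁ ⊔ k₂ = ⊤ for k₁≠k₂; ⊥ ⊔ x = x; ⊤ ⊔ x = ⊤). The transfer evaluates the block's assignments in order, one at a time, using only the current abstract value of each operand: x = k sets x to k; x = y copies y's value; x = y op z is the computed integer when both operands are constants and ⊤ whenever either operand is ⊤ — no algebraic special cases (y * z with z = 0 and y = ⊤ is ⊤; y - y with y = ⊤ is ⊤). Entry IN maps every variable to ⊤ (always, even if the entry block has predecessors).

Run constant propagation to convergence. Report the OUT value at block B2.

Converged values:
  B0:   IN=(all ⊤)   OUT={d:-1; rest ⊤}
  B1:   IN={d:-1; rest ⊤}   OUT={d:-1; rest ⊤}
  B2:   IN={d:-1; rest ⊤}   OUT={d:-1; rest ⊤}
  B3:   IN={d:-1; rest ⊤}   OUT={b:0, d:-1; rest ⊤}

Merge at B2: IN[B2] = OUT[B1] = {a: ⊤, b: ⊤, c: ⊤, d: -1, e: ⊤, f: ⊤}
Applying B2's transfer function to that IN value gives OUT[B2] (row B2 above).

Answer: {a: ⊤, b: ⊤, c: ⊤, d: -1, e: ⊤, f: ⊤}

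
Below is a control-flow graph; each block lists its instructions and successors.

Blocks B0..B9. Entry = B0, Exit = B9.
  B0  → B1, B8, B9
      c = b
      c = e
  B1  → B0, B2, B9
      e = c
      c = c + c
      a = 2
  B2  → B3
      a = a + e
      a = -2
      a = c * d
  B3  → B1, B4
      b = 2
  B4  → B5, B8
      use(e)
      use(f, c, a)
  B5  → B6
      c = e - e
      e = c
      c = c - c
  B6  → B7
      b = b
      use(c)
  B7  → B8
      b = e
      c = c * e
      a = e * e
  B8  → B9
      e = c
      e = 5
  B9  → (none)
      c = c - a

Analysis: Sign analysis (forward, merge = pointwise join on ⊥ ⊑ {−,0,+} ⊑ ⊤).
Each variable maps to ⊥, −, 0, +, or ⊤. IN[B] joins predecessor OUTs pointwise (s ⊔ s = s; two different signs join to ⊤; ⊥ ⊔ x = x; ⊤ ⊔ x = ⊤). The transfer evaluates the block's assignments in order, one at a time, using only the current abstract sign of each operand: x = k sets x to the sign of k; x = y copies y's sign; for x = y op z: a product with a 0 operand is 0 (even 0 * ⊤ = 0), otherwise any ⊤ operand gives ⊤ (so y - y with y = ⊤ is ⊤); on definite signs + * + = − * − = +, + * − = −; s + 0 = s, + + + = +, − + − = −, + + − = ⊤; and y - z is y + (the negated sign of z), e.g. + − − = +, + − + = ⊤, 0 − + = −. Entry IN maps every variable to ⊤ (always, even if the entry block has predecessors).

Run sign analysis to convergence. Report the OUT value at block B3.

Answer: {a: ⊤, b: +, c: ⊤, d: ⊤, e: ⊤, f: ⊤}

Derivation:
Per-block solution:
  B0: | IN=(all ⊤) | OUT=(all ⊤)
  B1: | IN=(all ⊤) | OUT={a:+; rest ⊤}
  B2: | IN={a:+; rest ⊤} | OUT=(all ⊤)
  B3: | IN=(all ⊤) | OUT={b:+; rest ⊤}
  B4: | IN={b:+; rest ⊤} | OUT={b:+; rest ⊤}
  B5: | IN={b:+; rest ⊤} | OUT={b:+; rest ⊤}
  B6: | IN={b:+; rest ⊤} | OUT={b:+; rest ⊤}
  B7: | IN={b:+; rest ⊤} | OUT=(all ⊤)
  B8: | IN=(all ⊤) | OUT={e:+; rest ⊤}
  B9: | IN=(all ⊤) | OUT=(all ⊤)

Merge at B3: IN[B3] = OUT[B2] = {a: ⊤, b: ⊤, c: ⊤, d: ⊤, e: ⊤, f: ⊤}
Applying B3's transfer function to that IN value gives OUT[B3] (row B3 above).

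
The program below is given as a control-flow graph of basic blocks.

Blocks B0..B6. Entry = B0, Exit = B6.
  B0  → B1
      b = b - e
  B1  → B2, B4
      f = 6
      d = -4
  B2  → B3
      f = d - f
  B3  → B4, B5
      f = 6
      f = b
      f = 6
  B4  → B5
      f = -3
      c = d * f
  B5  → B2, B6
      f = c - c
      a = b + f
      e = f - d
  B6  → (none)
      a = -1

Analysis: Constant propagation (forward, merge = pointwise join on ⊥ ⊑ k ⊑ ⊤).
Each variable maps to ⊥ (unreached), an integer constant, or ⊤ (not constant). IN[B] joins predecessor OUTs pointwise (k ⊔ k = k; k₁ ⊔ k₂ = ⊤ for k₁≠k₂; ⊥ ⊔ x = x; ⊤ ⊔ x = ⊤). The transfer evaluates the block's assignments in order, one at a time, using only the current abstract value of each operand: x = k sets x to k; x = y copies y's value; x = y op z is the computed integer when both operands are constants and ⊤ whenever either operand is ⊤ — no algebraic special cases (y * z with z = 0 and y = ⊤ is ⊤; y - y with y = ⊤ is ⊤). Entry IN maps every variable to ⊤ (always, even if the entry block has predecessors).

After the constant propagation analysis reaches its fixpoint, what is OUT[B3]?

Answer: {a: ⊤, b: ⊤, c: ⊤, d: -4, e: ⊤, f: 6}

Derivation:
Converged values:
  B0:  IN=(all ⊤)  OUT=(all ⊤)
  B1:  IN=(all ⊤)  OUT={d:-4, f:6; rest ⊤}
  B2:  IN={d:-4; rest ⊤}  OUT={d:-4; rest ⊤}
  B3:  IN={d:-4; rest ⊤}  OUT={d:-4, f:6; rest ⊤}
  B4:  IN={d:-4, f:6; rest ⊤}  OUT={c:12, d:-4, f:-3; rest ⊤}
  B5:  IN={d:-4; rest ⊤}  OUT={d:-4; rest ⊤}
  B6:  IN={d:-4; rest ⊤}  OUT={a:-1, d:-4; rest ⊤}

Merge at B3: IN[B3] = OUT[B2] = {a: ⊤, b: ⊤, c: ⊤, d: -4, e: ⊤, f: ⊤}
Applying B3's transfer function to that IN value gives OUT[B3] (row B3 above).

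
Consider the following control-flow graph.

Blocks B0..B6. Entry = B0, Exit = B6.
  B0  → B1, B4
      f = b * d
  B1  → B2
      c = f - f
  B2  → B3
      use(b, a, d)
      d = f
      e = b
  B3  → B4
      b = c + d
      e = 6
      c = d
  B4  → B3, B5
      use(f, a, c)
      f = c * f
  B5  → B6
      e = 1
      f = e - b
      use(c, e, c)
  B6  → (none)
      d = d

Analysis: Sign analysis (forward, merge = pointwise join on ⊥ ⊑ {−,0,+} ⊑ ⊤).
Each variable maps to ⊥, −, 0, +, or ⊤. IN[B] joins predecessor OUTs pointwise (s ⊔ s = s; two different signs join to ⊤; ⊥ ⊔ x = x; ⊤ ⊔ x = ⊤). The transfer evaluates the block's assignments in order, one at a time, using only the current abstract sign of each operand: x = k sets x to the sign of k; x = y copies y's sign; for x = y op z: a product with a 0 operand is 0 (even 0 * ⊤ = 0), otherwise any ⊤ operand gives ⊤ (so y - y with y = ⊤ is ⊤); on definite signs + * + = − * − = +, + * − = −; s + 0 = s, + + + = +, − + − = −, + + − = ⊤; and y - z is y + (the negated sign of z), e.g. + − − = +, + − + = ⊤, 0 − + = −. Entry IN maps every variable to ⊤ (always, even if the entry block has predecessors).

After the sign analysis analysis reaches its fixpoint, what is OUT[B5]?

Answer: {a: ⊤, b: ⊤, c: ⊤, d: ⊤, e: +, f: ⊤}

Working:
Per-block solution:
  B0:  IN=(all ⊤)  OUT=(all ⊤)
  B1:  IN=(all ⊤)  OUT=(all ⊤)
  B2:  IN=(all ⊤)  OUT=(all ⊤)
  B3:  IN=(all ⊤)  OUT={e:+; rest ⊤}
  B4:  IN=(all ⊤)  OUT=(all ⊤)
  B5:  IN=(all ⊤)  OUT={e:+; rest ⊤}
  B6:  IN={e:+; rest ⊤}  OUT={e:+; rest ⊤}

Merge at B5: IN[B5] = OUT[B4] = {a: ⊤, b: ⊤, c: ⊤, d: ⊤, e: ⊤, f: ⊤}
Applying B5's transfer function to that IN value gives OUT[B5] (row B5 above).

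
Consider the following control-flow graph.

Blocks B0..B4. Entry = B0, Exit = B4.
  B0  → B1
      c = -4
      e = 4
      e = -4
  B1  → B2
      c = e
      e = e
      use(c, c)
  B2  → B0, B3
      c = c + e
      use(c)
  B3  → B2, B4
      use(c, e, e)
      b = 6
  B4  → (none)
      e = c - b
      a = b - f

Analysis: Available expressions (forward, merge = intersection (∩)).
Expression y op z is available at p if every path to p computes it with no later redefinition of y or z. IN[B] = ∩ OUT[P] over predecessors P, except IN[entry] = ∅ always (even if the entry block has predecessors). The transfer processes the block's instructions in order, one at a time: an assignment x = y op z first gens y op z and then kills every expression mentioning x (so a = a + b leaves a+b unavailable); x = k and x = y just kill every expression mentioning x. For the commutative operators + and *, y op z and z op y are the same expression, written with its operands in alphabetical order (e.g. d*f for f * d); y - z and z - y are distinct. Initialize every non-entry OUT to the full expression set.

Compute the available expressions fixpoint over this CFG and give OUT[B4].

Converged values:
  B0: | IN={} | OUT={}
  B1: | IN={} | OUT={}
  B2: | IN={} | OUT={}
  B3: | IN={} | OUT={}
  B4: | IN={} | OUT={b-f, c-b}

Merge at B4: IN[B4] = OUT[B3] = {}
Applying B4's transfer function to that IN value gives OUT[B4] (row B4 above).

Answer: {b-f, c-b}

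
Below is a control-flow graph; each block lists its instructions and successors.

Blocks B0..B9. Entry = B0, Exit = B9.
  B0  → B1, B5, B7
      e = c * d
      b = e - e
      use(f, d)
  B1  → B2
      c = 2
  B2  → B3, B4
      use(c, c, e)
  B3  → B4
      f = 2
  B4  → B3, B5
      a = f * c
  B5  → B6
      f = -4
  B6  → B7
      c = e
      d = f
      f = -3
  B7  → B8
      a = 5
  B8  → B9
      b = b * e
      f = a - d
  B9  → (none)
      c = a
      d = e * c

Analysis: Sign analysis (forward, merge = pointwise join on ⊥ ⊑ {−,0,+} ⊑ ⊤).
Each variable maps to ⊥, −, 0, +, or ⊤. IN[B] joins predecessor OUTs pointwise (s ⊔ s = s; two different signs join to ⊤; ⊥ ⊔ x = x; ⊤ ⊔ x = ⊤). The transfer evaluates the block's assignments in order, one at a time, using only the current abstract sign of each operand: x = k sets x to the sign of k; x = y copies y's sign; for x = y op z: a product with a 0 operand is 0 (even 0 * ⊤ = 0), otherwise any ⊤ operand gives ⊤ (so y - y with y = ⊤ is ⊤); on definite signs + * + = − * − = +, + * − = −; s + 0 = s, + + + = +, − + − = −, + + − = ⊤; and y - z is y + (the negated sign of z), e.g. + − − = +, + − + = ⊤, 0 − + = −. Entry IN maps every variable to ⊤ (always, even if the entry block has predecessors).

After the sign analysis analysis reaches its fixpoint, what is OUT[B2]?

Converged values:
  B0:  IN=(all ⊤)  OUT=(all ⊤)
  B1:  IN=(all ⊤)  OUT={c:+; rest ⊤}
  B2:  IN={c:+; rest ⊤}  OUT={c:+; rest ⊤}
  B3:  IN={c:+; rest ⊤}  OUT={c:+, f:+; rest ⊤}
  B4:  IN={c:+; rest ⊤}  OUT={c:+; rest ⊤}
  B5:  IN=(all ⊤)  OUT={f:-; rest ⊤}
  B6:  IN={f:-; rest ⊤}  OUT={d:-, f:-; rest ⊤}
  B7:  IN=(all ⊤)  OUT={a:+; rest ⊤}
  B8:  IN={a:+; rest ⊤}  OUT={a:+; rest ⊤}
  B9:  IN={a:+; rest ⊤}  OUT={a:+, c:+; rest ⊤}

Merge at B2: IN[B2] = OUT[B1] = {a: ⊤, b: ⊤, c: +, d: ⊤, e: ⊤, f: ⊤}
Applying B2's transfer function to that IN value gives OUT[B2] (row B2 above).

Answer: {a: ⊤, b: ⊤, c: +, d: ⊤, e: ⊤, f: ⊤}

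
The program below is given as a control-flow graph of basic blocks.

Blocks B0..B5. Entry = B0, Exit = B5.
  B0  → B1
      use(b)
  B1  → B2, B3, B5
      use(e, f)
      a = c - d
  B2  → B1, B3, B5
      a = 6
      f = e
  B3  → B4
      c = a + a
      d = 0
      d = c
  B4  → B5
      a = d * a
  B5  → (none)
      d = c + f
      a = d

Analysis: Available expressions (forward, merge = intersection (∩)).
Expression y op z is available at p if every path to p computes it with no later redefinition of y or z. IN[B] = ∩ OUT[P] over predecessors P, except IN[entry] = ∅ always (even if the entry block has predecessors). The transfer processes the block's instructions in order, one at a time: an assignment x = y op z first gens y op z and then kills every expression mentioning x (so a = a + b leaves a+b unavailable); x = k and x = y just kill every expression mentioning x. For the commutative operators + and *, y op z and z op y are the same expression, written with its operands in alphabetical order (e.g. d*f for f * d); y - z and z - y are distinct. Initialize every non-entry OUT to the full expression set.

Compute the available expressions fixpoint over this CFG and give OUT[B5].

Per-block solution:
  B0:  IN={}  OUT={}
  B1:  IN={}  OUT={c-d}
  B2:  IN={c-d}  OUT={c-d}
  B3:  IN={c-d}  OUT={a+a}
  B4:  IN={a+a}  OUT={}
  B5:  IN={}  OUT={c+f}

Merge at B5: IN[B5] = OUT[B1] ∩ OUT[B2] ∩ OUT[B4] = {}
Applying B5's transfer function to that IN value gives OUT[B5] (row B5 above).

Answer: {c+f}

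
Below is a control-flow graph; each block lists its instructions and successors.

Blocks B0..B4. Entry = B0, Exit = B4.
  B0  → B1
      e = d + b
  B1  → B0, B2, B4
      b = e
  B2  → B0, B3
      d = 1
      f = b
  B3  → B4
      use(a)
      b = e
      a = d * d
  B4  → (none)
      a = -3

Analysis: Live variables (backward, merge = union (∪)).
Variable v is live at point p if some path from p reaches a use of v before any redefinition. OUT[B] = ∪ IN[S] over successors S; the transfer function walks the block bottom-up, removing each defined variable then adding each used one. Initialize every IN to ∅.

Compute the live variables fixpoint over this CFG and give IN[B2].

Answer: {a, b, e}

Derivation:
Per-block solution:
  B0:   IN={a, b, d}   OUT={a, d, e}
  B1:   IN={a, d, e}   OUT={a, b, d, e}
  B2:   IN={a, b, e}   OUT={a, b, d, e}
  B3:   IN={a, d, e}   OUT={}
  B4:   IN={}   OUT={}

Merge at B2: OUT[B2] = IN[B0] ⊔ IN[B3] = {a, b, d, e}
Applying B2's transfer function to that OUT value gives IN[B2] (row B2 above).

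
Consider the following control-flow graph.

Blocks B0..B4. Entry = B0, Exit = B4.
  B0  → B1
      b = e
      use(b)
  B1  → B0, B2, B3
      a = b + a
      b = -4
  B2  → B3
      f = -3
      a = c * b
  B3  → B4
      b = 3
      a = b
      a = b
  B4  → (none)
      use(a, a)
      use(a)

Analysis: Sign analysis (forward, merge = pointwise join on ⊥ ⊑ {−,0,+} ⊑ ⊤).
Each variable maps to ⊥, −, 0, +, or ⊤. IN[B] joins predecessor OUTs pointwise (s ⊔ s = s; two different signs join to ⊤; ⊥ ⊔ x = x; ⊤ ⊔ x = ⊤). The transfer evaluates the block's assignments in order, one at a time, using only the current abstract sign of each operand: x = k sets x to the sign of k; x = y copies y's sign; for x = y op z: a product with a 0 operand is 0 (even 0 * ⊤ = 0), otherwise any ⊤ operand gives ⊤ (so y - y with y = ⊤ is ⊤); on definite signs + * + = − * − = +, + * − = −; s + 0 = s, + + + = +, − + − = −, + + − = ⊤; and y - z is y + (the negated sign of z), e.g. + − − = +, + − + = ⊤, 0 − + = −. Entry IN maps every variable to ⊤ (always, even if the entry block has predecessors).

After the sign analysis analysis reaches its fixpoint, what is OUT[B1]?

Answer: {a: ⊤, b: -, c: ⊤, d: ⊤, e: ⊤, f: ⊤}

Derivation:
Fixpoint table:
  B0: | IN=(all ⊤) | OUT=(all ⊤)
  B1: | IN=(all ⊤) | OUT={b:-; rest ⊤}
  B2: | IN={b:-; rest ⊤} | OUT={b:-, f:-; rest ⊤}
  B3: | IN={b:-; rest ⊤} | OUT={a:+, b:+; rest ⊤}
  B4: | IN={a:+, b:+; rest ⊤} | OUT={a:+, b:+; rest ⊤}

Merge at B1: IN[B1] = OUT[B0] = {a: ⊤, b: ⊤, c: ⊤, d: ⊤, e: ⊤, f: ⊤}
Applying B1's transfer function to that IN value gives OUT[B1] (row B1 above).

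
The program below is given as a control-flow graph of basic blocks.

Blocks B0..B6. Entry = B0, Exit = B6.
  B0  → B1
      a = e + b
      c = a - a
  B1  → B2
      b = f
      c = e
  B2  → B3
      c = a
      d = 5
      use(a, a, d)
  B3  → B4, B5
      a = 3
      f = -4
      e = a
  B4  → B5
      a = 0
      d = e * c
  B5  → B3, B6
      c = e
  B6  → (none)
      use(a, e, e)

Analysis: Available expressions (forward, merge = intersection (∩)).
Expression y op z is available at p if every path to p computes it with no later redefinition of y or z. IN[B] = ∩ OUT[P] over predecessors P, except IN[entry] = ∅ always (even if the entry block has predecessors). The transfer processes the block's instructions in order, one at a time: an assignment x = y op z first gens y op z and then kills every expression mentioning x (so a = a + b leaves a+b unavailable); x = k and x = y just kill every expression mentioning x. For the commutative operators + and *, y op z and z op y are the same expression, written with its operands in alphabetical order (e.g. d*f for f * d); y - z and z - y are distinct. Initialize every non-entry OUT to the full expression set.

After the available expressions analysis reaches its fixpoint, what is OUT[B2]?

Fixpoint table:
  B0: | IN={} | OUT={a-a, b+e}
  B1: | IN={a-a, b+e} | OUT={a-a}
  B2: | IN={a-a} | OUT={a-a}
  B3: | IN={} | OUT={}
  B4: | IN={} | OUT={c*e}
  B5: | IN={} | OUT={}
  B6: | IN={} | OUT={}

Merge at B2: IN[B2] = OUT[B1] = {a-a}
Applying B2's transfer function to that IN value gives OUT[B2] (row B2 above).

Answer: {a-a}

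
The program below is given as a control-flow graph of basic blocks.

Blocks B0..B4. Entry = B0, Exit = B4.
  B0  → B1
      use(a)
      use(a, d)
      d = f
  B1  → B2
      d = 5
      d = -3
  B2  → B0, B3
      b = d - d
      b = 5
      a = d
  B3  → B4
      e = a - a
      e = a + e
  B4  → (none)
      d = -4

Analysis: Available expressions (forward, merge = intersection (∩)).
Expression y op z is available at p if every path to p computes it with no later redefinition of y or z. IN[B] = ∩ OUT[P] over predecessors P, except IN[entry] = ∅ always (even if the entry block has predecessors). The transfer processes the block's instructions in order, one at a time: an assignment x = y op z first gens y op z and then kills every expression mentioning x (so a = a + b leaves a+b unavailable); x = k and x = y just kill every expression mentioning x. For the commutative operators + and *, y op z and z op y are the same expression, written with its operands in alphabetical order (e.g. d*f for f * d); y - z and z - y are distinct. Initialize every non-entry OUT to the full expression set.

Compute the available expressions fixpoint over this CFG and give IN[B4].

Answer: {a-a, d-d}

Working:
Converged values:
  B0:  IN={}  OUT={}
  B1:  IN={}  OUT={}
  B2:  IN={}  OUT={d-d}
  B3:  IN={d-d}  OUT={a-a, d-d}
  B4:  IN={a-a, d-d}  OUT={a-a}

Merge at B4: IN[B4] = OUT[B3] = {a-a, d-d}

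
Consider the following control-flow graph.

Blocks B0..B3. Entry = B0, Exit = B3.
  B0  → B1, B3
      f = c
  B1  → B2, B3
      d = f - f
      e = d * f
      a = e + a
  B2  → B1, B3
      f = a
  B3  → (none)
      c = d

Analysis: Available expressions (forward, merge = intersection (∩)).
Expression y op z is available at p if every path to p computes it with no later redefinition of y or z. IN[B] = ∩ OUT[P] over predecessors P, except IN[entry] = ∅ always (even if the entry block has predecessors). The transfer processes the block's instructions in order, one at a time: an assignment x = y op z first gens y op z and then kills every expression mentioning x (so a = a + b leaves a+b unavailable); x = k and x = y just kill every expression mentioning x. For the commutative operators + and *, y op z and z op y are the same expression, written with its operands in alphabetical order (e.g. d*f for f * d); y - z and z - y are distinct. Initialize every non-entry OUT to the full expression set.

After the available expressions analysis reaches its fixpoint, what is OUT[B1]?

Fixpoint table:
  B0:  IN={}  OUT={}
  B1:  IN={}  OUT={d*f, f-f}
  B2:  IN={d*f, f-f}  OUT={}
  B3:  IN={}  OUT={}

Merge at B1: IN[B1] = OUT[B0] ∩ OUT[B2] = {}
Applying B1's transfer function to that IN value gives OUT[B1] (row B1 above).

Answer: {d*f, f-f}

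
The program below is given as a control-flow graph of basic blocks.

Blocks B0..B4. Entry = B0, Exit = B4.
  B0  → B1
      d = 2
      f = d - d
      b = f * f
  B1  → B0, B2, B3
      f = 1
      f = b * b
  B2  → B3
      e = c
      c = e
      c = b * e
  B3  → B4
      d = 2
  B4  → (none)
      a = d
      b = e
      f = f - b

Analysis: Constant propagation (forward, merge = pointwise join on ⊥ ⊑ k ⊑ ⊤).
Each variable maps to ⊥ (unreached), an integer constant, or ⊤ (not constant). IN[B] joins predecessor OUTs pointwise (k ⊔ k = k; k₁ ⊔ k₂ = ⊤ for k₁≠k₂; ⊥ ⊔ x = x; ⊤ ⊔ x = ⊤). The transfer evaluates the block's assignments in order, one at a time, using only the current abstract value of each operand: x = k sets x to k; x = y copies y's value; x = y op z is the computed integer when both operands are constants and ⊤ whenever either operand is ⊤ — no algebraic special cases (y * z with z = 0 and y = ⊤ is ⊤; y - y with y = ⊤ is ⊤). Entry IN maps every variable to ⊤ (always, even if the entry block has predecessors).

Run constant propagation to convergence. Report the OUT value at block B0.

Answer: {a: ⊤, b: 0, c: ⊤, d: 2, e: ⊤, f: 0}

Working:
Converged values:
  B0: | IN=(all ⊤) | OUT={b:0, d:2, f:0; rest ⊤}
  B1: | IN={b:0, d:2, f:0; rest ⊤} | OUT={b:0, d:2, f:0; rest ⊤}
  B2: | IN={b:0, d:2, f:0; rest ⊤} | OUT={b:0, d:2, f:0; rest ⊤}
  B3: | IN={b:0, d:2, f:0; rest ⊤} | OUT={b:0, d:2, f:0; rest ⊤}
  B4: | IN={b:0, d:2, f:0; rest ⊤} | OUT={a:2, d:2; rest ⊤}

Merge at B0 (entry node, so the boundary value (all ⊤) is joined with the incoming edge(s)): IN[B0] = (all ⊤) ⊔ OUT[B1] = {a: ⊤, b: ⊤, c: ⊤, d: ⊤, e: ⊤, f: ⊤}
Applying B0's transfer function to that IN value gives OUT[B0] (row B0 above).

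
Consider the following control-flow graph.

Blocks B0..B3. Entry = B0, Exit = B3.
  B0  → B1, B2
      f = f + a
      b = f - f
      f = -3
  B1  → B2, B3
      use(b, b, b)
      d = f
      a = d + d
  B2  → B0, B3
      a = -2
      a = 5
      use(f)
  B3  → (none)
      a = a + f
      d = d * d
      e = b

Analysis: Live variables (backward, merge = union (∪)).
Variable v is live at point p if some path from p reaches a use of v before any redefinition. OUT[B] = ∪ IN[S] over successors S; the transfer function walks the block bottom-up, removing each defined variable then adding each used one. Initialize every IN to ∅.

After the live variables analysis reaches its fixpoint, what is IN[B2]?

Answer: {b, d, f}

Trace:
Converged values:
  B0: | IN={a, d, f} | OUT={b, d, f}
  B1: | IN={b, f} | OUT={a, b, d, f}
  B2: | IN={b, d, f} | OUT={a, b, d, f}
  B3: | IN={a, b, d, f} | OUT={}

Merge at B2: OUT[B2] = IN[B0] ⊔ IN[B3] = {a, b, d, f}
Applying B2's transfer function to that OUT value gives IN[B2] (row B2 above).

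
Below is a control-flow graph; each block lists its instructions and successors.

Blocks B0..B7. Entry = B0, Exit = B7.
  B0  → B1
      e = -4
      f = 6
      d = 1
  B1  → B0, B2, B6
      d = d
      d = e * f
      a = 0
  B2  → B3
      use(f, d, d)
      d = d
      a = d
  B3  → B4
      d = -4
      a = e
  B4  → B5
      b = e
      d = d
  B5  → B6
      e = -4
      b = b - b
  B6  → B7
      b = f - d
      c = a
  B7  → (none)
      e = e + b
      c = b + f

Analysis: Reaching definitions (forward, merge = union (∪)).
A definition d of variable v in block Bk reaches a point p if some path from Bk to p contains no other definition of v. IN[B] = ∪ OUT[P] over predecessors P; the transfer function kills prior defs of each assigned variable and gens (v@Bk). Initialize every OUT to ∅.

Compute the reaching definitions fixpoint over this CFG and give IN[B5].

Answer: {a@B3, b@B4, d@B4, e@B0, f@B0}

Derivation:
Fixpoint table:
  B0:  IN={a@B1, d@B1, e@B0, f@B0}  OUT={a@B1, d@B0, e@B0, f@B0}
  B1:  IN={a@B1, d@B0, e@B0, f@B0}  OUT={a@B1, d@B1, e@B0, f@B0}
  B2:  IN={a@B1, d@B1, e@B0, f@B0}  OUT={a@B2, d@B2, e@B0, f@B0}
  B3:  IN={a@B2, d@B2, e@B0, f@B0}  OUT={a@B3, d@B3, e@B0, f@B0}
  B4:  IN={a@B3, d@B3, e@B0, f@B0}  OUT={a@B3, b@B4, d@B4, e@B0, f@B0}
  B5:  IN={a@B3, b@B4, d@B4, e@B0, f@B0}  OUT={a@B3, b@B5, d@B4, e@B5, f@B0}
  B6:  IN={a@B1, a@B3, b@B5, d@B1, d@B4, e@B0, e@B5, f@B0}  OUT={a@B1, a@B3, b@B6, c@B6, d@B1, d@B4, e@B0, e@B5, f@B0}
  B7:  IN={a@B1, a@B3, b@B6, c@B6, d@B1, d@B4, e@B0, e@B5, f@B0}  OUT={a@B1, a@B3, b@B6, c@B7, d@B1, d@B4, e@B7, f@B0}

Merge at B5: IN[B5] = OUT[B4] = {a@B3, b@B4, d@B4, e@B0, f@B0}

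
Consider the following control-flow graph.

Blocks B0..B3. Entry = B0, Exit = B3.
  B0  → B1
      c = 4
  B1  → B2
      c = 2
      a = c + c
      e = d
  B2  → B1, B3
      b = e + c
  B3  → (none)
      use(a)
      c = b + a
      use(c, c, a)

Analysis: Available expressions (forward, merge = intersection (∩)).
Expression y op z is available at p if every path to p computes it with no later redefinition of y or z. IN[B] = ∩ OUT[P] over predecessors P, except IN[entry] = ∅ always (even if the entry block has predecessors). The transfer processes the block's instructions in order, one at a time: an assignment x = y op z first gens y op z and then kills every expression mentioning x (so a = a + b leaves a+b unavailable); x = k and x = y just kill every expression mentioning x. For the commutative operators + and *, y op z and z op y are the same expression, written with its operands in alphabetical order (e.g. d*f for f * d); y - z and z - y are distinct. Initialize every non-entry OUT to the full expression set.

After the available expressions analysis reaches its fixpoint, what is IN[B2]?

Answer: {c+c}

Trace:
Fixpoint table:
  B0:  IN={}  OUT={}
  B1:  IN={}  OUT={c+c}
  B2:  IN={c+c}  OUT={c+c, c+e}
  B3:  IN={c+c, c+e}  OUT={a+b}

Merge at B2: IN[B2] = OUT[B1] = {c+c}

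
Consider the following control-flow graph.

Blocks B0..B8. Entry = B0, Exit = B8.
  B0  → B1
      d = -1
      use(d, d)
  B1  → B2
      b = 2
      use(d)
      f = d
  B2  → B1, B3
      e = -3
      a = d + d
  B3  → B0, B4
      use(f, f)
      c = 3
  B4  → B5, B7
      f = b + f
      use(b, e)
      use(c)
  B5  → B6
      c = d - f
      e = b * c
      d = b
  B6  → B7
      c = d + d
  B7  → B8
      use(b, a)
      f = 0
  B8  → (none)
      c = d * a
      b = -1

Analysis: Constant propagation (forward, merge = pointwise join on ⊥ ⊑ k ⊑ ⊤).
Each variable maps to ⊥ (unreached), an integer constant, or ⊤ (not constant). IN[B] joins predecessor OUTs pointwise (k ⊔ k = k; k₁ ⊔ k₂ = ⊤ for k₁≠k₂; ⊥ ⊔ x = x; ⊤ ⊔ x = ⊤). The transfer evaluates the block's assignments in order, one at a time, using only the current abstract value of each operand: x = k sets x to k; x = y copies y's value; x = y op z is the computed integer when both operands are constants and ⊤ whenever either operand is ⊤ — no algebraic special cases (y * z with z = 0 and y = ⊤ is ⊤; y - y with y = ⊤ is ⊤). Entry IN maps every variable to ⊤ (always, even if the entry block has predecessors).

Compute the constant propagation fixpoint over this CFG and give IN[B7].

Fixpoint table:
  B0:  IN=(all ⊤)  OUT={d:-1; rest ⊤}
  B1:  IN={d:-1; rest ⊤}  OUT={b:2, d:-1, f:-1; rest ⊤}
  B2:  IN={b:2, d:-1, f:-1; rest ⊤}  OUT={a:-2, b:2, d:-1, e:-3, f:-1; rest ⊤}
  B3:  IN={a:-2, b:2, d:-1, e:-3, f:-1; rest ⊤}  OUT={a:-2, b:2, c:3, d:-1, e:-3, f:-1; rest ⊤}
  B4:  IN={a:-2, b:2, c:3, d:-1, e:-3, f:-1; rest ⊤}  OUT={a:-2, b:2, c:3, d:-1, e:-3, f:1; rest ⊤}
  B5:  IN={a:-2, b:2, c:3, d:-1, e:-3, f:1; rest ⊤}  OUT={a:-2, b:2, c:-2, d:2, e:-4, f:1; rest ⊤}
  B6:  IN={a:-2, b:2, c:-2, d:2, e:-4, f:1; rest ⊤}  OUT={a:-2, b:2, c:4, d:2, e:-4, f:1; rest ⊤}
  B7:  IN={a:-2, b:2, f:1; rest ⊤}  OUT={a:-2, b:2, f:0; rest ⊤}
  B8:  IN={a:-2, b:2, f:0; rest ⊤}  OUT={a:-2, b:-1, f:0; rest ⊤}

Merge at B7: IN[B7] = OUT[B4] ⊔ OUT[B6] = {a: -2, b: 2, c: ⊤, d: ⊤, e: ⊤, f: 1}

Answer: {a: -2, b: 2, c: ⊤, d: ⊤, e: ⊤, f: 1}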